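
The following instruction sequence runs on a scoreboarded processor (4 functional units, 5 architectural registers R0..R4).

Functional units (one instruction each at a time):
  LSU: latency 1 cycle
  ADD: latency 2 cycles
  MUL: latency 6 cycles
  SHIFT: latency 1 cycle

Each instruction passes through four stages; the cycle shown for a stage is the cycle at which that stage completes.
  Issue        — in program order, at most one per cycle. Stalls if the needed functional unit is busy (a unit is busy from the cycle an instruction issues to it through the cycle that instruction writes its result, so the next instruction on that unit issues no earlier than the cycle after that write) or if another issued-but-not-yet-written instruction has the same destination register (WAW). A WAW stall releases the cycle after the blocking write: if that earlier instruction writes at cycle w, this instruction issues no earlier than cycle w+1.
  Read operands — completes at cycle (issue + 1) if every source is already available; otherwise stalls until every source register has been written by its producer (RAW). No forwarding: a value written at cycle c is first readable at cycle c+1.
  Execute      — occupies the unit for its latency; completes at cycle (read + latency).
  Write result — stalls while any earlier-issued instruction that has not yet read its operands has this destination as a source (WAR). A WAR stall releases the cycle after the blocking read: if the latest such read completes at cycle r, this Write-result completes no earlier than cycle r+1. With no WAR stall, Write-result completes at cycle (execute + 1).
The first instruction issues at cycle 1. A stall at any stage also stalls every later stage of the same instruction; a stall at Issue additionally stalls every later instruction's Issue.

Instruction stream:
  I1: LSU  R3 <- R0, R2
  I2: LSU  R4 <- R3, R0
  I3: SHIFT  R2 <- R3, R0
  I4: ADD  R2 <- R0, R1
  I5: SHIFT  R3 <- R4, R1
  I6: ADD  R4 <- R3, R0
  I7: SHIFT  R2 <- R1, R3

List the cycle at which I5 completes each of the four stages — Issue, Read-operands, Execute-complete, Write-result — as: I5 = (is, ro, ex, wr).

I5 = (11, 12, 13, 14)

1) issue 1, read 2, done 3, write 4
2) issue 5, read 6, done 7, write 8  <struct: LSU busy until I1 writes@4>
3) issue 6, read 7, done 8, write 9
4) issue 10, read 11, done 13, write 14  <WAW R2: wait I3 write@9>
5) issue 11, read 12, done 13, write 14
6) issue 15, read 16, done 18, write 19  <struct: ADD busy until I4 writes@14>
7) issue 16, read 17, done 18, write 19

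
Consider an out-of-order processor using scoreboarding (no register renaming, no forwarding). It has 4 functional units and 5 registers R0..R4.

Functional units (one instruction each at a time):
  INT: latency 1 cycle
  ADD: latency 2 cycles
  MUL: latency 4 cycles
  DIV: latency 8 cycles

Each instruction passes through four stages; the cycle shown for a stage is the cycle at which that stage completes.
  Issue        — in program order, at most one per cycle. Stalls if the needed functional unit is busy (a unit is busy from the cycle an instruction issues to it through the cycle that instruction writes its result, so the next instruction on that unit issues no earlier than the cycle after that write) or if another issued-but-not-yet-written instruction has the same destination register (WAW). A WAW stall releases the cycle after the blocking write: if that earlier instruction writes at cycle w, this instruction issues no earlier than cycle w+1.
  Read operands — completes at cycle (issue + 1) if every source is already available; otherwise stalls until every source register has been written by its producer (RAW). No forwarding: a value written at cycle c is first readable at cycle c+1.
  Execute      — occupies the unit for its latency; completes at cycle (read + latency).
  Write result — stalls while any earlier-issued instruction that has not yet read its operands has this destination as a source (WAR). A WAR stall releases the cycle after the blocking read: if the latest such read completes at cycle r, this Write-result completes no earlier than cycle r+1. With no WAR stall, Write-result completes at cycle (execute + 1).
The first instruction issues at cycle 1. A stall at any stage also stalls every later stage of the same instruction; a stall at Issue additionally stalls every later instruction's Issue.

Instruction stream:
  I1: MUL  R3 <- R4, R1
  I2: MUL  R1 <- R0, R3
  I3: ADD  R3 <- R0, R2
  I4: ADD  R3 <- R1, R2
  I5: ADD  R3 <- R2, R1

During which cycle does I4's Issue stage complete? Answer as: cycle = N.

c1: I1→MUL
c2: I1 RO
c6: I1 EX
c7: I1 WR R3
c8: I2→MUL
c9: I2 RO, I3→ADD
c10: I3 RO
c12: I3 EX
c13: I2 EX, I3 WR R3
c14: I2 WR R1, I4→ADD
c15: I4 RO
c17: I4 EX
c18: I4 WR R3
c19: I5→ADD
c20: I5 RO
c22: I5 EX
c23: I5 WR R3

cycle = 14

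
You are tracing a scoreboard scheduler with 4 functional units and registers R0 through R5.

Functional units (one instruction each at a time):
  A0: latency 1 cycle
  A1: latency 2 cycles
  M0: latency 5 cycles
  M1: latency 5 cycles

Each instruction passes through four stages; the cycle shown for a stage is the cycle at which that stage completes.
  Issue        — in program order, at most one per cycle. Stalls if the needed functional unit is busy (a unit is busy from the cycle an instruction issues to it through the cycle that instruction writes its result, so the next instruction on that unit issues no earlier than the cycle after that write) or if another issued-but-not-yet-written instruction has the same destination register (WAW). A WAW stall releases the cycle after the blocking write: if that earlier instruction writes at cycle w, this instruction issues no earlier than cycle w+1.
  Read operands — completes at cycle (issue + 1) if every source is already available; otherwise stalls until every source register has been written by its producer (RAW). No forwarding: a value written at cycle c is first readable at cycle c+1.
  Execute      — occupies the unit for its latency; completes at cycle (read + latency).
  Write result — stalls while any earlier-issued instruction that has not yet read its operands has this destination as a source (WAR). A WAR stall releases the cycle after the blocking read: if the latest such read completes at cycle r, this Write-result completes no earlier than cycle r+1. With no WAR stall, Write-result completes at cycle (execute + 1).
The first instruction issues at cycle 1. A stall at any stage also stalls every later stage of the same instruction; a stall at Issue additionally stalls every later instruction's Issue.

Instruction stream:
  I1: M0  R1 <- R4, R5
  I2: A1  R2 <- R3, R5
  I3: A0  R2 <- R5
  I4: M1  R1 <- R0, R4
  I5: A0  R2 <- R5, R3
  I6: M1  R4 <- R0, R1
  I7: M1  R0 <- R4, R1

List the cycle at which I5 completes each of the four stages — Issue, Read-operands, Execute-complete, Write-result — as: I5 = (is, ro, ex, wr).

  I1 | 1 | 2 | 7 | 8
  I2 | 2 | 3 | 5 | 6
  I3 | 7 | 8 | 9 | 10   WAW R2: wait I2 write@6
  I4 | 9 | 10 | 15 | 16   WAW R1: wait I1 write@8
  I5 | 11 | 12 | 13 | 14   struct: A0 busy until I3 writes@10
  I6 | 17 | 18 | 23 | 24   struct: M1 busy until I4 writes@16
  I7 | 25 | 26 | 31 | 32   struct: M1 busy until I6 writes@24

I5 = (11, 12, 13, 14)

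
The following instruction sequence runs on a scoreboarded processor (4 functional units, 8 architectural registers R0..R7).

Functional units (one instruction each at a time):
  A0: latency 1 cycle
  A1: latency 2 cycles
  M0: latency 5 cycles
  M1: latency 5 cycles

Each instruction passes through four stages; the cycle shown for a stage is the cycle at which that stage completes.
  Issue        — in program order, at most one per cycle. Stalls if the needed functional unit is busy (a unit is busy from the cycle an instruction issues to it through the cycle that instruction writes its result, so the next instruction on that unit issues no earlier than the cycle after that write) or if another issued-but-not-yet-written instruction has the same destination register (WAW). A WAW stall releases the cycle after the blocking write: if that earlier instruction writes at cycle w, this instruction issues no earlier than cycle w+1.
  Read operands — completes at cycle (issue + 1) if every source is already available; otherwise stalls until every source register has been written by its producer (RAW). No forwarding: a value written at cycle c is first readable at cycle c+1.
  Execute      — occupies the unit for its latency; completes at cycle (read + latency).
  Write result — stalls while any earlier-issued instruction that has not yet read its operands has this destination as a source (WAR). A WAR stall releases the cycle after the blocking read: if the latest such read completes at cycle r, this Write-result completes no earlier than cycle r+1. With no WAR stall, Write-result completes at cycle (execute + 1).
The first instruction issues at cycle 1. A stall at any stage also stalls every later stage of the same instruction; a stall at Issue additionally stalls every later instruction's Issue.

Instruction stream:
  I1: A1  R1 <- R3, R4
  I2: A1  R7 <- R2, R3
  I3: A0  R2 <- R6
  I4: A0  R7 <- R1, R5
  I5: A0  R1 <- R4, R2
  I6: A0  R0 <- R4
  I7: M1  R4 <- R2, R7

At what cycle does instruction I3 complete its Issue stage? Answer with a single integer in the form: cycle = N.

c1: I1 issues→A1
c2: I1 reads
c4: I1 exec-done
c5: I1 writes R1
c6: I2 issues→A1
c7: I2 reads | I3 issues→A0
c8: I3 reads
c9: I2 exec-done | I3 exec-done
c10: I2 writes R7 | I3 writes R2
c11: I4 issues→A0
c12: I4 reads
c13: I4 exec-done
c14: I4 writes R7
c15: I5 issues→A0
c16: I5 reads
c17: I5 exec-done
c18: I5 writes R1
c19: I6 issues→A0
c20: I6 reads | I7 issues→M1
c21: I6 exec-done | I7 reads
c22: I6 writes R0
c26: I7 exec-done
c27: I7 writes R4

cycle = 7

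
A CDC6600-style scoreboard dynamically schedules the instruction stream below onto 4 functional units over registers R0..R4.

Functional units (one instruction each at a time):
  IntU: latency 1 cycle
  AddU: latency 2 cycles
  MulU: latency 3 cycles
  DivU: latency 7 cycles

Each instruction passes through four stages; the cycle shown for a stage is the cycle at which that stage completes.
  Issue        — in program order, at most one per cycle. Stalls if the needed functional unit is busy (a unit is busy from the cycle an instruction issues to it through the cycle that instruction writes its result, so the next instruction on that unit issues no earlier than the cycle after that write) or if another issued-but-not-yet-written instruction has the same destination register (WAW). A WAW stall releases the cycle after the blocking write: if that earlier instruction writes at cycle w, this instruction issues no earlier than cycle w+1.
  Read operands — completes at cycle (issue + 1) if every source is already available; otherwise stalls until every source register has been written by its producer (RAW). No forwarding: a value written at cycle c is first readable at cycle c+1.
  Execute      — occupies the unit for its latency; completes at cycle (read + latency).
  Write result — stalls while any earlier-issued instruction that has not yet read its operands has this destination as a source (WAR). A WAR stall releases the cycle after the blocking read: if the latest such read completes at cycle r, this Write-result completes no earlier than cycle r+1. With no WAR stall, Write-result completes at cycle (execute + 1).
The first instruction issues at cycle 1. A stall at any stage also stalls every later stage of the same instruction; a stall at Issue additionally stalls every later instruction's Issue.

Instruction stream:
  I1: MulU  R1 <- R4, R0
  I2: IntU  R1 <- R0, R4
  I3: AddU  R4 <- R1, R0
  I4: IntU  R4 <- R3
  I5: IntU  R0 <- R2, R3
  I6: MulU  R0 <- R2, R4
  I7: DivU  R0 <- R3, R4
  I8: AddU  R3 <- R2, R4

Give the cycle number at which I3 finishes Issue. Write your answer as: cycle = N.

cycle = 8

1) issue 1, read 2, done 5, write 6
2) issue 7, read 8, done 9, write 10  <WAW R1: wait I1 write@6>
3) issue 8, read 11, done 13, write 14  <RAW R1: wait I2 write@10>
4) issue 15, read 16, done 17, write 18  <WAW R4: wait I3 write@14>
5) issue 19, read 20, done 21, write 22  <struct: IntU busy until I4 writes@18>
6) issue 23, read 24, done 27, write 28  <WAW R0: wait I5 write@22>
7) issue 29, read 30, done 37, write 38  <WAW R0: wait I6 write@28>
8) issue 30, read 31, done 33, write 34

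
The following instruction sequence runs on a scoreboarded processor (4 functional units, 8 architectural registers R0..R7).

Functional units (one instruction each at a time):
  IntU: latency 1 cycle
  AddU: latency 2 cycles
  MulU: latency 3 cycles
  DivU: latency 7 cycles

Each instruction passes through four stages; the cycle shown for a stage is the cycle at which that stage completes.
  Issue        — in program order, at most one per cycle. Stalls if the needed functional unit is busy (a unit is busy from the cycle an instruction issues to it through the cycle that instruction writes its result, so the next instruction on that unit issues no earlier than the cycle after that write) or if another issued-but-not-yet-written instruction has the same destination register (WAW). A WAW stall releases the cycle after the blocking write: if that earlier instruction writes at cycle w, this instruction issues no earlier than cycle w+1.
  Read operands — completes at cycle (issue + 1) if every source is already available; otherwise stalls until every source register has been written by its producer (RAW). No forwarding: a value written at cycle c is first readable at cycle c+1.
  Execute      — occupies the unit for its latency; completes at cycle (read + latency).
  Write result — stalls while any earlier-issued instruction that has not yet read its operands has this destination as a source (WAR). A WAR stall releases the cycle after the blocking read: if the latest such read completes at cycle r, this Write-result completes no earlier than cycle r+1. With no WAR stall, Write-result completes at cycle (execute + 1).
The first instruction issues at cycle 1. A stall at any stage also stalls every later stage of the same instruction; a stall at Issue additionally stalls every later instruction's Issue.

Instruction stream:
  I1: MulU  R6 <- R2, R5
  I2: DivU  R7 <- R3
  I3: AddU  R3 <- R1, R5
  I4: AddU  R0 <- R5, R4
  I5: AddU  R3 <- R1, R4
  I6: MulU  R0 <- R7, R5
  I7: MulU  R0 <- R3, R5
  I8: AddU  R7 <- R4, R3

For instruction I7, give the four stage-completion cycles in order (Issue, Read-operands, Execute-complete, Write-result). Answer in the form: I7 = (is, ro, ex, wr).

t=1  I1 dispatched to MulU
t=2  I1 operands ready | I2 dispatched to DivU
t=3  I2 operands ready | I3 dispatched to AddU
t=4  I3 operands ready
t=5  I1 complete
t=6  R6←I1 | I3 complete
t=7  R3←I3
t=8  I4 dispatched to AddU
t=9  I4 operands ready
t=10  I2 complete
t=11  R7←I2 | I4 complete
t=12  R0←I4
t=13  I5 dispatched to AddU
t=14  I5 operands ready | I6 dispatched to MulU
t=15  I6 operands ready
t=16  I5 complete
t=17  R3←I5
t=18  I6 complete
t=19  R0←I6
t=20  I7 dispatched to MulU
t=21  I7 operands ready | I8 dispatched to AddU
t=22  I8 operands ready
t=24  I7 complete | I8 complete
t=25  R0←I7 | R7←I8

I7 = (20, 21, 24, 25)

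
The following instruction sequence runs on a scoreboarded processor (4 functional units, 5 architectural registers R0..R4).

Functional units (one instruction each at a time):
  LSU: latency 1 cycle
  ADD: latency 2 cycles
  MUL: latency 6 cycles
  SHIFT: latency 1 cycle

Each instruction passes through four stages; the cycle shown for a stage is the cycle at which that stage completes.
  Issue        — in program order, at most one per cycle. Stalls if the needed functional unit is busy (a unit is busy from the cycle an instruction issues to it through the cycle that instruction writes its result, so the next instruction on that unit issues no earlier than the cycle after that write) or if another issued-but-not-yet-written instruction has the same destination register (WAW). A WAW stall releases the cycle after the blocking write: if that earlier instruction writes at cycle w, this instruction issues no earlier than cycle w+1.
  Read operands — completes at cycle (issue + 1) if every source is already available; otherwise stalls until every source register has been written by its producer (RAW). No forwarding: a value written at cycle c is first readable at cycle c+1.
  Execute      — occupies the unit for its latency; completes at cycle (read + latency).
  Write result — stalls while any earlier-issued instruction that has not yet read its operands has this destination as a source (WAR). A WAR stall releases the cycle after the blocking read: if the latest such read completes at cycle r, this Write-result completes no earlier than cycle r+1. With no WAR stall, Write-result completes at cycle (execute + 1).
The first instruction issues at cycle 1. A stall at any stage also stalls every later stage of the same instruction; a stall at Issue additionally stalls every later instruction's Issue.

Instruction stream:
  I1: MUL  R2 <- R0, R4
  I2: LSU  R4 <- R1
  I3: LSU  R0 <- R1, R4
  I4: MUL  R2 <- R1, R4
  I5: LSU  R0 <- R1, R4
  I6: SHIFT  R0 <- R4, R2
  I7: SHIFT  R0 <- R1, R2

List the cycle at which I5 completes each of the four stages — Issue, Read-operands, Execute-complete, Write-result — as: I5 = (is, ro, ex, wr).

I5 = (11, 12, 13, 14)

cycle 1: I1 dispatched to MUL
cycle 2: I1 operands ready; I2 dispatched to LSU
cycle 3: I2 operands ready
cycle 4: I2 complete
cycle 5: R4←I2
cycle 6: I3 dispatched to LSU
cycle 7: I3 operands ready
cycle 8: I1 complete; I3 complete
cycle 9: R2←I1; R0←I3
cycle 10: I4 dispatched to MUL
cycle 11: I4 operands ready; I5 dispatched to LSU
cycle 12: I5 operands ready
cycle 13: I5 complete
cycle 14: R0←I5
cycle 15: I6 dispatched to SHIFT
cycle 17: I4 complete
cycle 18: R2←I4
cycle 19: I6 operands ready
cycle 20: I6 complete
cycle 21: R0←I6
cycle 22: I7 dispatched to SHIFT
cycle 23: I7 operands ready
cycle 24: I7 complete
cycle 25: R0←I7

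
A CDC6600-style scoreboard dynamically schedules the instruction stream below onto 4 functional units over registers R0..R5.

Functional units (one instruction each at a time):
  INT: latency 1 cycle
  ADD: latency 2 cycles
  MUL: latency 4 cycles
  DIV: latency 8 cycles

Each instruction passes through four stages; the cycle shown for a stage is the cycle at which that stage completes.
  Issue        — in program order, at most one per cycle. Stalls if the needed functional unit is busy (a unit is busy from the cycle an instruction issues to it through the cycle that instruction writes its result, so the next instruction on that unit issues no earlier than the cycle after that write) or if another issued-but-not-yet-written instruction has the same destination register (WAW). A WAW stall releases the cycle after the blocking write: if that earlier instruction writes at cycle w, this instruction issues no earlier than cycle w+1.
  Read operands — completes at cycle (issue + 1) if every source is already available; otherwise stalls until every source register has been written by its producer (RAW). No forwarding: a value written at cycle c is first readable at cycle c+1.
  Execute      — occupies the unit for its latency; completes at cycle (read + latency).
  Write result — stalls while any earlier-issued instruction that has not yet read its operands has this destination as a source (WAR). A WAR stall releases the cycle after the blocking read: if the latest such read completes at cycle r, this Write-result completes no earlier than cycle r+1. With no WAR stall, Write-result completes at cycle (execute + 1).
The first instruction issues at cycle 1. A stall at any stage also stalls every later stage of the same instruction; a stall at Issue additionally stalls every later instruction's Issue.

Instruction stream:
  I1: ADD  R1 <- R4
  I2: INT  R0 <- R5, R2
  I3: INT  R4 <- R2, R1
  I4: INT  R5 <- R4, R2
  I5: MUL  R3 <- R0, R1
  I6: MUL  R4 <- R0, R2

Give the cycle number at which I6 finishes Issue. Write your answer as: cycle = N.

c1: I1 issues→ADD
c2: I1 reads; I2 issues→INT
c3: I2 reads
c4: I1 exec-done; I2 exec-done
c5: I1 writes R1; I2 writes R0
c6: I3 issues→INT
c7: I3 reads
c8: I3 exec-done
c9: I3 writes R4
c10: I4 issues→INT
c11: I4 reads; I5 issues→MUL
c12: I4 exec-done; I5 reads
c13: I4 writes R5
c16: I5 exec-done
c17: I5 writes R3
c18: I6 issues→MUL
c19: I6 reads
c23: I6 exec-done
c24: I6 writes R4

cycle = 18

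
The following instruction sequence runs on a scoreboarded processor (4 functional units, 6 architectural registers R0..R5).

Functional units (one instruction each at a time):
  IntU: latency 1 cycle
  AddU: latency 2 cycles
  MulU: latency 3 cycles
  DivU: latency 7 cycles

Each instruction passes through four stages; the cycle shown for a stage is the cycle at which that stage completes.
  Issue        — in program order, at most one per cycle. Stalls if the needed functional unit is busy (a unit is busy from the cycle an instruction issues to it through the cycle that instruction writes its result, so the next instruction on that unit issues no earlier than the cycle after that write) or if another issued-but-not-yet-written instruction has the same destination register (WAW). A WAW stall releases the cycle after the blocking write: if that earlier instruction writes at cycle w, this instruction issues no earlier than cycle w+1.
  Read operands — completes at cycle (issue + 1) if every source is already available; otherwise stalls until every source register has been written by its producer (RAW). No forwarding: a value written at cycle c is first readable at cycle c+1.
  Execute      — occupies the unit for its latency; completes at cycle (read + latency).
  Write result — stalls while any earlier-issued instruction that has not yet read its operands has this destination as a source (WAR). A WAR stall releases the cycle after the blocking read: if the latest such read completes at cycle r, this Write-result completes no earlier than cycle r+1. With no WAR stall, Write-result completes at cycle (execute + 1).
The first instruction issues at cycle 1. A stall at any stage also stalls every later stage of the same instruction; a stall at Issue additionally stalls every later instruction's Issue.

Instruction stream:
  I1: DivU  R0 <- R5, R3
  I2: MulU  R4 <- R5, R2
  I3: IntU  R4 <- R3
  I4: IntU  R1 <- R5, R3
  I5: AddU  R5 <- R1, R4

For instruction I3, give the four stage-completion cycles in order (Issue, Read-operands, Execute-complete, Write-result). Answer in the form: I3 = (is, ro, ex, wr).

c1: I1 dispatched to DivU
c2: I1 operands ready · I2 dispatched to MulU
c3: I2 operands ready
c6: I2 complete
c7: R4←I2
c8: I3 dispatched to IntU
c9: I1 complete · I3 operands ready
c10: R0←I1 · I3 complete
c11: R4←I3
c12: I4 dispatched to IntU
c13: I4 operands ready · I5 dispatched to AddU
c14: I4 complete
c15: R1←I4
c16: I5 operands ready
c18: I5 complete
c19: R5←I5

I3 = (8, 9, 10, 11)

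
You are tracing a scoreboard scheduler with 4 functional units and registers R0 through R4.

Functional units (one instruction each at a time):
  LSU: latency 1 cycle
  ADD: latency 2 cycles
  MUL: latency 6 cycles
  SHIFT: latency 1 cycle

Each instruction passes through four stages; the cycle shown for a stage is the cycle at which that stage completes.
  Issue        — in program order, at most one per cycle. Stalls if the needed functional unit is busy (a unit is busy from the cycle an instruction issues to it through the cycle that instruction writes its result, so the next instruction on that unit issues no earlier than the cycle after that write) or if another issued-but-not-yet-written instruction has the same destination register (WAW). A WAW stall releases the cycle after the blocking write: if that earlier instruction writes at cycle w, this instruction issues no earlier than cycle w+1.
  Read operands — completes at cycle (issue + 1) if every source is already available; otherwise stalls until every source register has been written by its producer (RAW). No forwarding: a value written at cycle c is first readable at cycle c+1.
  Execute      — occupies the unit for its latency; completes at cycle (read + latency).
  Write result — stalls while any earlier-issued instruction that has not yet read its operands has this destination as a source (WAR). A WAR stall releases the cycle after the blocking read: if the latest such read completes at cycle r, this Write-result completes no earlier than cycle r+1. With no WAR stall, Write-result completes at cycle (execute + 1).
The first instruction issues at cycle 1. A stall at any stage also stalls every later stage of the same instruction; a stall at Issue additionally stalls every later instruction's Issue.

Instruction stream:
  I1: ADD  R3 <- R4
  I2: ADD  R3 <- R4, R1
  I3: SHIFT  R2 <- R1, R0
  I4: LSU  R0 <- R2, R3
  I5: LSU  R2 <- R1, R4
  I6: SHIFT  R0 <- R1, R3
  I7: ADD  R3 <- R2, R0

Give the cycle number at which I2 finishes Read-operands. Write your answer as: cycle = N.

[I1] 1/2/4/5
[I2] 6/7/9/10  (struct: ADD busy until I1 writes@5)
[I3] 7/8/9/10
[I4] 8/11/12/13  (RAW R2: wait I3 write@10; RAW R3: wait I2 write@10)
[I5] 14/15/16/17  (struct: LSU busy until I4 writes@13)
[I6] 15/16/17/18
[I7] 16/19/21/22  (RAW R0: wait I6 write@18)

cycle = 7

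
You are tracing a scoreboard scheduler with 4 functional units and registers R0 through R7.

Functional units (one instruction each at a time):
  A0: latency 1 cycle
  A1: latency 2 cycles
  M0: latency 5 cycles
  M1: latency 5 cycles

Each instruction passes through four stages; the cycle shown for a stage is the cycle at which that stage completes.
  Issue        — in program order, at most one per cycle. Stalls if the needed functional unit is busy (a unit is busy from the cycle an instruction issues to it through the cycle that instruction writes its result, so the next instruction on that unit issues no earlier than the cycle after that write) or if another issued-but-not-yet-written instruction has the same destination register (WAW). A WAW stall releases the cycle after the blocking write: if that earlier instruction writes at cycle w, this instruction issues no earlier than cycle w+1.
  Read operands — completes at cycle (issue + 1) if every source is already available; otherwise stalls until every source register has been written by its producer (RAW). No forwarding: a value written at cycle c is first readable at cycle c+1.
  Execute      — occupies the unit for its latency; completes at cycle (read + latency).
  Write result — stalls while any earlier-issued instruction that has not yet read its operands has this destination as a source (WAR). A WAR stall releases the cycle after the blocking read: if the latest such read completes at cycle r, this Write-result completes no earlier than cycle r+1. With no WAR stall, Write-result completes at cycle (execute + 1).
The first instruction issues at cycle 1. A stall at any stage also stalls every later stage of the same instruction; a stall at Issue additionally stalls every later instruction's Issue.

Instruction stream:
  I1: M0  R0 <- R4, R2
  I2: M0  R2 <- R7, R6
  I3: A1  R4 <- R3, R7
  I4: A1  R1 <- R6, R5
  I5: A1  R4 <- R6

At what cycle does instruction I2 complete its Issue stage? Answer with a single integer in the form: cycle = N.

cycle = 9

[I1] 1/2/7/8
[I2] 9/10/15/16  (struct: M0 busy until I1 writes@8)
[I3] 10/11/13/14
[I4] 15/16/18/19  (struct: A1 busy until I3 writes@14)
[I5] 20/21/23/24  (struct: A1 busy until I4 writes@19)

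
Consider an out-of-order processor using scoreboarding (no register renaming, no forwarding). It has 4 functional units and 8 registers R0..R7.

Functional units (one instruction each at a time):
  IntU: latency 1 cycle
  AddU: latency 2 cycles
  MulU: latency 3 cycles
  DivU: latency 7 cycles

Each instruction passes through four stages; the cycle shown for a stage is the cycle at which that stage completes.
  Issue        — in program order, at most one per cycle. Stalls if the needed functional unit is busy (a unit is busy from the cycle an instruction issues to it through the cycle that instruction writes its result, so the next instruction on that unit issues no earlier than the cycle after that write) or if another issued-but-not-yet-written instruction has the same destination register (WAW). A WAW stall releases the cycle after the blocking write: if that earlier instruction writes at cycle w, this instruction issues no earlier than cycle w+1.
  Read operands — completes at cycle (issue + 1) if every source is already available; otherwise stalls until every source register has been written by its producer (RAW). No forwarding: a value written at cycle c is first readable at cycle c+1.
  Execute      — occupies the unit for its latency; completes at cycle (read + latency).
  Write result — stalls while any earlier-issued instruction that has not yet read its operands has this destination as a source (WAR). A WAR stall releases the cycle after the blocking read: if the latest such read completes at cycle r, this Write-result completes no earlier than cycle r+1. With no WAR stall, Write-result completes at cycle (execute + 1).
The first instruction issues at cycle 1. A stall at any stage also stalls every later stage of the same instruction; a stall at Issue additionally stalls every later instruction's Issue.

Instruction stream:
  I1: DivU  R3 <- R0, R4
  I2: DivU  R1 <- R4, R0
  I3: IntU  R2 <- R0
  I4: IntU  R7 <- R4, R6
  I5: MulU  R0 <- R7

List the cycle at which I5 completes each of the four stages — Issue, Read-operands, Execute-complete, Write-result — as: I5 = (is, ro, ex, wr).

cycle 1: I1→DivU
cycle 2: I1 RO
cycle 9: I1 EX
cycle 10: I1 WR R3
cycle 11: I2→DivU
cycle 12: I2 RO, I3→IntU
cycle 13: I3 RO
cycle 14: I3 EX
cycle 15: I3 WR R2
cycle 16: I4→IntU
cycle 17: I4 RO, I5→MulU
cycle 18: I4 EX
cycle 19: I2 EX, I4 WR R7
cycle 20: I2 WR R1, I5 RO
cycle 23: I5 EX
cycle 24: I5 WR R0

I5 = (17, 20, 23, 24)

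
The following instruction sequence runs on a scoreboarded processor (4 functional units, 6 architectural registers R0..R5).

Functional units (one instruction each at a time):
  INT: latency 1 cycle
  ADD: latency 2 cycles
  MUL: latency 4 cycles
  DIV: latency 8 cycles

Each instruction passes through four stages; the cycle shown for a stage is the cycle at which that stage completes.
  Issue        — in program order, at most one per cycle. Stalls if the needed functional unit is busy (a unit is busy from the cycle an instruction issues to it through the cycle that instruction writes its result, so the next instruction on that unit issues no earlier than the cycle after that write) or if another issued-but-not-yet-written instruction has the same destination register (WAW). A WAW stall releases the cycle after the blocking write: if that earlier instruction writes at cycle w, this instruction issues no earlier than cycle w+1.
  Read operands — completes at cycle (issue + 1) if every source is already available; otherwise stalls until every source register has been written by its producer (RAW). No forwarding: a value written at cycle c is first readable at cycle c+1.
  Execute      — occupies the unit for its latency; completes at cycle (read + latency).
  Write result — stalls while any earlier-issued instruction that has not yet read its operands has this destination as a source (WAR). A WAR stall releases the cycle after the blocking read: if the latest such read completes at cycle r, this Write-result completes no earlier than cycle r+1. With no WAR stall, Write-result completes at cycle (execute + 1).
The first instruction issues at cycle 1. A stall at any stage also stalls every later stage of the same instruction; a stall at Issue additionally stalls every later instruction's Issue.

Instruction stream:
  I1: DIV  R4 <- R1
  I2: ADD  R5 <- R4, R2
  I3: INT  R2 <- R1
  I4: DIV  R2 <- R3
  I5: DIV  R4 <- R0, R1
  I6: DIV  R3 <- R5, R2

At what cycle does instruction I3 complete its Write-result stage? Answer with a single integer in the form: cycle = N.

cycle = 13

[1] I1 dispatched to DIV
[2] I1 operands ready; I2 dispatched to ADD
[3] I3 dispatched to INT
[4] I3 operands ready
[5] I3 complete
[10] I1 complete
[11] R4←I1
[12] I2 operands ready
[13] R2←I3
[14] I2 complete; I4 dispatched to DIV
[15] R5←I2; I4 operands ready
[23] I4 complete
[24] R2←I4
[25] I5 dispatched to DIV
[26] I5 operands ready
[34] I5 complete
[35] R4←I5
[36] I6 dispatched to DIV
[37] I6 operands ready
[45] I6 complete
[46] R3←I6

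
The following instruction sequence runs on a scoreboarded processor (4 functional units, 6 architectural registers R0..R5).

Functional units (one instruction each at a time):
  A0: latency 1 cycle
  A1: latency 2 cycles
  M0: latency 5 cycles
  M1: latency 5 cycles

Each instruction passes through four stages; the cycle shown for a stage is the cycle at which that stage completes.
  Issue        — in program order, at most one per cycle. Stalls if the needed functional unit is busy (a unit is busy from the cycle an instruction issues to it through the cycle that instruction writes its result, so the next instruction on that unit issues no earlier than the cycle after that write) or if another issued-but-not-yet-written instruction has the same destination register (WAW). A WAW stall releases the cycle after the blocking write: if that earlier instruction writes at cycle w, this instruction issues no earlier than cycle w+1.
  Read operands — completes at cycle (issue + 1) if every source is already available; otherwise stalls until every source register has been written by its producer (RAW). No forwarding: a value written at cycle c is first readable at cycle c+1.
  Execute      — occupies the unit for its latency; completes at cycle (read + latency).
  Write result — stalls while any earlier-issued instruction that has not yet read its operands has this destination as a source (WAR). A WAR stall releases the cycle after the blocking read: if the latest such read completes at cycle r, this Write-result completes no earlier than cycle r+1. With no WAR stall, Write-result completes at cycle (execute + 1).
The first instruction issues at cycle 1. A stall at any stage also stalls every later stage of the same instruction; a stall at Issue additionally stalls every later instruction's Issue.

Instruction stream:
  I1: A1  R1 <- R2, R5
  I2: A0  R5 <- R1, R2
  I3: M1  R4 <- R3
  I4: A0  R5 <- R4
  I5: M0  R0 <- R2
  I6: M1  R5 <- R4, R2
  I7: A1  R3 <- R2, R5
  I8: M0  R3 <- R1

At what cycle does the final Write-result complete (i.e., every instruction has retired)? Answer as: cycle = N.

cycle = 33

I1: IS=1 RO=2 EX=4 WR=5
I2: IS=2 RO=6 EX=7 WR=8  [RAW R1: wait I1 write@5]
I3: IS=3 RO=4 EX=9 WR=10
I4: IS=9 RO=11 EX=12 WR=13  [struct: A0 busy until I2 writes@8; RAW R4: wait I3 write@10]
I5: IS=10 RO=11 EX=16 WR=17
I6: IS=14 RO=15 EX=20 WR=21  [WAW R5: wait I4 write@13]
I7: IS=15 RO=22 EX=24 WR=25  [RAW R5: wait I6 write@21]
I8: IS=26 RO=27 EX=32 WR=33  [WAW R3: wait I7 write@25]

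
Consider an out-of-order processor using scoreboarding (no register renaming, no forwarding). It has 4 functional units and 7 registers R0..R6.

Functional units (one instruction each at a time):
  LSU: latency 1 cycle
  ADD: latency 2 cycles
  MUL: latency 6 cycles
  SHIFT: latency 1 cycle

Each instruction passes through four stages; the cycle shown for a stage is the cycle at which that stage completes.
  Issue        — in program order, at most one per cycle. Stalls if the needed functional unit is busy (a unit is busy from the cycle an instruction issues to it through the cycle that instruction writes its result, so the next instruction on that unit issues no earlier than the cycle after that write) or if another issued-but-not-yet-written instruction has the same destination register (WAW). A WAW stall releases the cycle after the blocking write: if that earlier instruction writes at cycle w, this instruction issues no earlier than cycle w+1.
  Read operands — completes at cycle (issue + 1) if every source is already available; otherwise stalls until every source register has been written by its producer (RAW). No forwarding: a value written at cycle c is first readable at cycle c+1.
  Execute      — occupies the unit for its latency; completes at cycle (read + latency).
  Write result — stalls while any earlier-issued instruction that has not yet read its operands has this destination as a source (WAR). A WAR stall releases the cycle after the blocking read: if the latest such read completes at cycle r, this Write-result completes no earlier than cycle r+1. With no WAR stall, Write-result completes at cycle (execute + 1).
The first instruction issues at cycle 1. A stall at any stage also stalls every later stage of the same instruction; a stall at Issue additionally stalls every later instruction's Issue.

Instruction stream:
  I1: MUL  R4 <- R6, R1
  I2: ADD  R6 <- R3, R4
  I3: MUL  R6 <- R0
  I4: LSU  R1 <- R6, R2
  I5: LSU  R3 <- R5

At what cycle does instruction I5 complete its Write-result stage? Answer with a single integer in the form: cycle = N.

cycle = 29

I1  is:1  ro:2  ex:8  wr:9
I2  is:2  ro:10  ex:12  wr:13  — RAW R4: wait I1 write@9
I3  is:14  ro:15  ex:21  wr:22  — WAW R6: wait I2 write@13
I4  is:15  ro:23  ex:24  wr:25  — RAW R6: wait I3 write@22
I5  is:26  ro:27  ex:28  wr:29  — struct: LSU busy until I4 writes@25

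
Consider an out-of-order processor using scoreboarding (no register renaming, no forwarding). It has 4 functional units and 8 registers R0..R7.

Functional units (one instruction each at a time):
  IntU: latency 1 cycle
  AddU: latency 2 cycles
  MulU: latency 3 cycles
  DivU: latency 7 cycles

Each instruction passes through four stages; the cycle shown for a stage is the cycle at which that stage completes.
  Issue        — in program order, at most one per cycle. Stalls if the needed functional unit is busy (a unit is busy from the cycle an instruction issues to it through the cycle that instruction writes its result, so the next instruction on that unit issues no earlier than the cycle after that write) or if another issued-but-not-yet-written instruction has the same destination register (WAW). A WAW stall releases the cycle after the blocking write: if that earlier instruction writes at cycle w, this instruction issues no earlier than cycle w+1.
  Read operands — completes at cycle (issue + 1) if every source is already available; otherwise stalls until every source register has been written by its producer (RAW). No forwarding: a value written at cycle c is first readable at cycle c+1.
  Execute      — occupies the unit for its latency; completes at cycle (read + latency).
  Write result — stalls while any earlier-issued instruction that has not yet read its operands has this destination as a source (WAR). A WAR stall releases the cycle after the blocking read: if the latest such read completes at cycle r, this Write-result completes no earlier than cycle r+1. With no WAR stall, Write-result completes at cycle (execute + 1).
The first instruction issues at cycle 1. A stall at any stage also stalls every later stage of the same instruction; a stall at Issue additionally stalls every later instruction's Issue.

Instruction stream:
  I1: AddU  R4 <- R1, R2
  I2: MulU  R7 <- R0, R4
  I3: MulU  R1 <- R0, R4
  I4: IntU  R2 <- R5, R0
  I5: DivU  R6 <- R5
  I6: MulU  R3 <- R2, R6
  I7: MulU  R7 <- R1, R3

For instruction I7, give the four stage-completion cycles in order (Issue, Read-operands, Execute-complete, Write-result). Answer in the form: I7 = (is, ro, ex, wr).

I1  is:1  ro:2  ex:4  wr:5
I2  is:2  ro:6  ex:9  wr:10  — RAW R4: wait I1 write@5
I3  is:11  ro:12  ex:15  wr:16  — struct: MulU busy until I2 writes@10
I4  is:12  ro:13  ex:14  wr:15
I5  is:13  ro:14  ex:21  wr:22
I6  is:17  ro:23  ex:26  wr:27  — struct: MulU busy until I3 writes@16, RAW R6: wait I5 write@22
I7  is:28  ro:29  ex:32  wr:33  — struct: MulU busy until I6 writes@27

I7 = (28, 29, 32, 33)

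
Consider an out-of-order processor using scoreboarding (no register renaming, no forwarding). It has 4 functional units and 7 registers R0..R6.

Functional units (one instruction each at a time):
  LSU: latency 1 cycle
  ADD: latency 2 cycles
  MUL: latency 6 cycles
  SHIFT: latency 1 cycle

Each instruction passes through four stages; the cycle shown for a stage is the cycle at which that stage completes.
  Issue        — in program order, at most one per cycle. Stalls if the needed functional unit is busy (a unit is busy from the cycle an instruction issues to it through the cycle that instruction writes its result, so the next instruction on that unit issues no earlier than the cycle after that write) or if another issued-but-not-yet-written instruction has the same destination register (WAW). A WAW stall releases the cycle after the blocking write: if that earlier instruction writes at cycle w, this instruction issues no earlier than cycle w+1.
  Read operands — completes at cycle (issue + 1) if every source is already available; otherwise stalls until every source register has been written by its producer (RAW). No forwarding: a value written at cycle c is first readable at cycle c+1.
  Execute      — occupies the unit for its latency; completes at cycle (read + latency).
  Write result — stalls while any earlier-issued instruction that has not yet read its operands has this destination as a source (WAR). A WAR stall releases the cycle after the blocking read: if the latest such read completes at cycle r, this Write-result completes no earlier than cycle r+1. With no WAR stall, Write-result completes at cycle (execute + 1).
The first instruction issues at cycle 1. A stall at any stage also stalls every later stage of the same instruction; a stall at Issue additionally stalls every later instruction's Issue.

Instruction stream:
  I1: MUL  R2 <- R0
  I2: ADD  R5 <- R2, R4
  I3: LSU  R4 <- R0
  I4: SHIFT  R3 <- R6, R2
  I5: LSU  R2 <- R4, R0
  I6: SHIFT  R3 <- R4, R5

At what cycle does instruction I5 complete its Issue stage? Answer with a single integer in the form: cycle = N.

cycle 1: I1→MUL
cycle 2: I1 RO | I2→ADD
cycle 3: I3→LSU
cycle 4: I3 RO | I4→SHIFT
cycle 5: I3 EX
cycle 8: I1 EX
cycle 9: I1 WR R2
cycle 10: I2 RO | I4 RO
cycle 11: I3 WR R4 | I4 EX
cycle 12: I2 EX | I4 WR R3 | I5→LSU
cycle 13: I2 WR R5 | I5 RO | I6→SHIFT
cycle 14: I5 EX | I6 RO
cycle 15: I5 WR R2 | I6 EX
cycle 16: I6 WR R3

cycle = 12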